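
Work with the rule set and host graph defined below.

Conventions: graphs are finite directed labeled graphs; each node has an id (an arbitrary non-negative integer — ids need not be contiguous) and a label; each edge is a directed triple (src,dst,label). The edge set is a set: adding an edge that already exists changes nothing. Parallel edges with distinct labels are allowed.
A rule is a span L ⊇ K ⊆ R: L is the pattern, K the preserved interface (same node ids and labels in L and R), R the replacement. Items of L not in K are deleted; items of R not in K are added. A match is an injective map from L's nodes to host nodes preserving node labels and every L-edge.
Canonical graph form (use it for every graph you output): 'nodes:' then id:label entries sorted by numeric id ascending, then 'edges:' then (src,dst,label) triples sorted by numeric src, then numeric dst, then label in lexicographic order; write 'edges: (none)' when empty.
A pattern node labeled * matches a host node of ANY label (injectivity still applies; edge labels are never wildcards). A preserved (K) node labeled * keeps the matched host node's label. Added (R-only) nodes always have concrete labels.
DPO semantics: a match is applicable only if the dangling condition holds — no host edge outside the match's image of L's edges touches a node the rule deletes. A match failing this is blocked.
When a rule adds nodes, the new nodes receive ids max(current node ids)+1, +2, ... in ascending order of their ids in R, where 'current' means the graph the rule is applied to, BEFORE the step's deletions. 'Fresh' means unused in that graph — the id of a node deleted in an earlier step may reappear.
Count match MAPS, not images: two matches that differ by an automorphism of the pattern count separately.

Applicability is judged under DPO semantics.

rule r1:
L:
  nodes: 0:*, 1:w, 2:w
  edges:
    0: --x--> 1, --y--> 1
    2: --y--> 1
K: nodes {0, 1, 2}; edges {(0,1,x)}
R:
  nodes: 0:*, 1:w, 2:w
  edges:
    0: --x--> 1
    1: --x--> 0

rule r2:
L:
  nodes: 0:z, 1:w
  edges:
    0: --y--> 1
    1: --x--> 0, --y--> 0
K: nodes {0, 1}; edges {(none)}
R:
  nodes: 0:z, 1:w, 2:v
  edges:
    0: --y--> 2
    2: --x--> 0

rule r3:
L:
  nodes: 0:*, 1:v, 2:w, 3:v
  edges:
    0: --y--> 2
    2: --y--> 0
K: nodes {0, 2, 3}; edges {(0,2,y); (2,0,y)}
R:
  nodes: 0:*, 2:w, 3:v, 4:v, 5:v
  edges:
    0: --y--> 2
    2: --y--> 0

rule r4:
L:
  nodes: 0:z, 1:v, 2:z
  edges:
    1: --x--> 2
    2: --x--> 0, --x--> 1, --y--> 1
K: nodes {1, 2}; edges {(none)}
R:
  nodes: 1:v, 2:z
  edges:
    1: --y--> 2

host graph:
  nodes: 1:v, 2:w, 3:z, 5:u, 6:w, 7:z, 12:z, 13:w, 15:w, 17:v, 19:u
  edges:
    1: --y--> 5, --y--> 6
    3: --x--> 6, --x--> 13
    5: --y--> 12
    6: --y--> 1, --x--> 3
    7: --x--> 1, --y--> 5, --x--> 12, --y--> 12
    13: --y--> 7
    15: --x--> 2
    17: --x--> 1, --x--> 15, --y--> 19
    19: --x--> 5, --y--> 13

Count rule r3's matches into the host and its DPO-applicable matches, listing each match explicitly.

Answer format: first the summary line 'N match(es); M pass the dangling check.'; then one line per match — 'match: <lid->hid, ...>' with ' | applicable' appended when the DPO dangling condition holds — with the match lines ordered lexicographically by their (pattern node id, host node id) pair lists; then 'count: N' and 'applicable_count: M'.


0 match(es); 0 pass the dangling check.
count: 0
applicable_count: 0


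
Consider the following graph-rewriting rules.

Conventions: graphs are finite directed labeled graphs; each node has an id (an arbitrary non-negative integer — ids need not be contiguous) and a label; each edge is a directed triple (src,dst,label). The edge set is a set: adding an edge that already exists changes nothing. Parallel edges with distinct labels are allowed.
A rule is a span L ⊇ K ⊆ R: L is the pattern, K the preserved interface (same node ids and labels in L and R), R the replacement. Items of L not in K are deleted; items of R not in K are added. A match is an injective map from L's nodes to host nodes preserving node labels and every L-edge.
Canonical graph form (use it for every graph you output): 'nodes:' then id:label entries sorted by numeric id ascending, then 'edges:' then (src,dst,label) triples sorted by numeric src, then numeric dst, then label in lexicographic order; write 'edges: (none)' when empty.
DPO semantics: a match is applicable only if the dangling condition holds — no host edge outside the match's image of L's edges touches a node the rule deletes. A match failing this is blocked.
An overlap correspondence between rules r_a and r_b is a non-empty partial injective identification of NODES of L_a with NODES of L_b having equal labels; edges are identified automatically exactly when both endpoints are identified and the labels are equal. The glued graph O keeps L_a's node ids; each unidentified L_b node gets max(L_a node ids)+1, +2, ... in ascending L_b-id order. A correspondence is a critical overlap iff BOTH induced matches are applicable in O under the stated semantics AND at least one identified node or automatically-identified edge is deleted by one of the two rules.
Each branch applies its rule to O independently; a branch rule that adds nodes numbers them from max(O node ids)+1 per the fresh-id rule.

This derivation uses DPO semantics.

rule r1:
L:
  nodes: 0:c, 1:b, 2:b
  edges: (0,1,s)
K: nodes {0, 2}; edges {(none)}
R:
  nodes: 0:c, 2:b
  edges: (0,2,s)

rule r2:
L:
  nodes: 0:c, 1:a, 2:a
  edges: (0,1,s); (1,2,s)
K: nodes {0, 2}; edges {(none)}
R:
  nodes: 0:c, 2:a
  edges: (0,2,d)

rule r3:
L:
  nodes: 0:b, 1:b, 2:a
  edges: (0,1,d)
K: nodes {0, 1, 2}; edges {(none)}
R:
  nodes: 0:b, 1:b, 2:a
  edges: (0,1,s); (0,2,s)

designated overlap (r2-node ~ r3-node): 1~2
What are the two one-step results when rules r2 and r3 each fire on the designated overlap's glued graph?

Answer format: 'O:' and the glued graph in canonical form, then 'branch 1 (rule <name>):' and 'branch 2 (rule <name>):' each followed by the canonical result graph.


O:
nodes: 0:c, 1:a, 2:a, 3:b, 4:b
edges: (0,1,s); (1,2,s); (3,4,d)
branch 1 (rule r2):
nodes: 0:c, 2:a, 3:b, 4:b
edges: (0,2,d); (3,4,d)
branch 2 (rule r3):
nodes: 0:c, 1:a, 2:a, 3:b, 4:b
edges: (0,1,s); (1,2,s); (3,1,s); (3,4,s)


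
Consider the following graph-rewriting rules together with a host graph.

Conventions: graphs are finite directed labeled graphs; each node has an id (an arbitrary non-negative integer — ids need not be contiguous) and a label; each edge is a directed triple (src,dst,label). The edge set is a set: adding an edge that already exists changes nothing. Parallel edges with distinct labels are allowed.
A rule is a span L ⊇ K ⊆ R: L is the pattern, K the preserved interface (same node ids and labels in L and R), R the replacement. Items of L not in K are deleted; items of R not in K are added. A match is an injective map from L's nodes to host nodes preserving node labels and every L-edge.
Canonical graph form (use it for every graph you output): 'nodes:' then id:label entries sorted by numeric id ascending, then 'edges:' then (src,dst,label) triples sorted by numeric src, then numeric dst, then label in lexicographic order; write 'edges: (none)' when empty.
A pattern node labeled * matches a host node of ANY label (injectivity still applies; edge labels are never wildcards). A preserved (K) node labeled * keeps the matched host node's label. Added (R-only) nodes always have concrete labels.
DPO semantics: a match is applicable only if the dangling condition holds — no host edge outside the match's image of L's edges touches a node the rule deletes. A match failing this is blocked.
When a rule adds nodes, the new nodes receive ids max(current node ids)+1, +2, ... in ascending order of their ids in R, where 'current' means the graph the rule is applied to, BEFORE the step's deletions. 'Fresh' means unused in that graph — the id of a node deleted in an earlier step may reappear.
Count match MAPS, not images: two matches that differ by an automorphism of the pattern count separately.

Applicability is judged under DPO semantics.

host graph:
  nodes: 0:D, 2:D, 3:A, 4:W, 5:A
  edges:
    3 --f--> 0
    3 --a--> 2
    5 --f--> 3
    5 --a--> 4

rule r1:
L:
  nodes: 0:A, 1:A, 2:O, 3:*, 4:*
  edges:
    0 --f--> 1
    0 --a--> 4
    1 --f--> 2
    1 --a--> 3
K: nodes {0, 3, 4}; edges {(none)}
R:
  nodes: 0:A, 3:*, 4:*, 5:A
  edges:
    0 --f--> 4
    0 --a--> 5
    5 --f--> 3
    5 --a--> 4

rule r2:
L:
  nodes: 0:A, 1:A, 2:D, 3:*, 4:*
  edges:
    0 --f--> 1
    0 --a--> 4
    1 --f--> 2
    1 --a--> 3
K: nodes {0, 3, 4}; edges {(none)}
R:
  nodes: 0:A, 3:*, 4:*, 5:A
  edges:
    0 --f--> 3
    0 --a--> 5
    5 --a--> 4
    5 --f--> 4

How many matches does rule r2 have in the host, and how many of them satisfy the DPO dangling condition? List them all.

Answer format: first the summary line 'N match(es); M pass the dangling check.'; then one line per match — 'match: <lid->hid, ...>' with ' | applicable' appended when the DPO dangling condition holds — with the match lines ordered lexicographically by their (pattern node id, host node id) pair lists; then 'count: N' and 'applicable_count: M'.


1 match(es); 1 pass the dangling check.
match: 0->5, 1->3, 2->0, 3->2, 4->4 | applicable
count: 1
applicable_count: 1


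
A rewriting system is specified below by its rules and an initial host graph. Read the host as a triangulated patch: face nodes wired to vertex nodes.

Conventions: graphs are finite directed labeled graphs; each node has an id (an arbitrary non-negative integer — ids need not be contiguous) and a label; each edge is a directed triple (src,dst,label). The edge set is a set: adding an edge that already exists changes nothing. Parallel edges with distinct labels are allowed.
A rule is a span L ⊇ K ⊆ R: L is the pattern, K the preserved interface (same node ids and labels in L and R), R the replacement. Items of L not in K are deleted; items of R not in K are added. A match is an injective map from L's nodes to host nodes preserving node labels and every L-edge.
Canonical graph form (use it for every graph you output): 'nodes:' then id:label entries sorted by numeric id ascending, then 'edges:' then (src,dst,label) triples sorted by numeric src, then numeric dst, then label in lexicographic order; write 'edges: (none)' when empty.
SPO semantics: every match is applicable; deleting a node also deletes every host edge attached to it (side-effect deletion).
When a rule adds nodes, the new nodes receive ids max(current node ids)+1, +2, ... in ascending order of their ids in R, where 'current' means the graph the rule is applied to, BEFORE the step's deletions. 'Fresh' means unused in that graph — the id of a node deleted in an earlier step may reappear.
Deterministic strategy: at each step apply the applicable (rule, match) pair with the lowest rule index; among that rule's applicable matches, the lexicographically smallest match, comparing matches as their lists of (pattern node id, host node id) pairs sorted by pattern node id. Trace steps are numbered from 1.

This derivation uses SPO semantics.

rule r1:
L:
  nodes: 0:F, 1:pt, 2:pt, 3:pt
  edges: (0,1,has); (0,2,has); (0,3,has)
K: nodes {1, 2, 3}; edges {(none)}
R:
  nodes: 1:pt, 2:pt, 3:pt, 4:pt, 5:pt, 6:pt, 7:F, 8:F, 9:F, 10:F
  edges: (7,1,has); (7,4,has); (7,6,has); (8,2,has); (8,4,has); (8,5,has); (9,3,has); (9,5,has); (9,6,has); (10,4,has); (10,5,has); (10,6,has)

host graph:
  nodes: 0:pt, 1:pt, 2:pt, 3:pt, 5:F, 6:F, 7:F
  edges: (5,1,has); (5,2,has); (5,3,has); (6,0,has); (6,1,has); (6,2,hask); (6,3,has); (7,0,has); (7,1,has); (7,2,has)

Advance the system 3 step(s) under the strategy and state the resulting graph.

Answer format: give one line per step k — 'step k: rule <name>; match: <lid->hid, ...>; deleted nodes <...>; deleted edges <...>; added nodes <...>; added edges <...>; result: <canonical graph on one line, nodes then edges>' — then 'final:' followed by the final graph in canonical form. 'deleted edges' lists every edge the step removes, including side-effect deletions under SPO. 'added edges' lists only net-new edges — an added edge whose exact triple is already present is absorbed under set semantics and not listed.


step 1: rule r1; match: 0->5, 1->1, 2->2, 3->3; deleted nodes 5; deleted edges (5,1,has); (5,2,has); (5,3,has); added nodes 8, 9, 10, 11, 12, 13, 14; added edges (11,1,has); (11,8,has); (11,10,has); (12,2,has); (12,8,has); (12,9,has); (13,3,has); (13,9,has); (13,10,has); (14,8,has); (14,9,has); (14,10,has); result: nodes: 0:pt, 1:pt, 2:pt, 3:pt, 6:F, 7:F, 8:pt, 9:pt, 10:pt, 11:F, 12:F, 13:F, 14:F edges: (6,0,has); (6,1,has); (6,2,hask); (6,3,has); (7,0,has); (7,1,has); (7,2,has); (11,1,has); (11,8,has); (11,10,has); (12,2,has); (12,8,has); (12,9,has); (13,3,has); (13,9,has); (13,10,has); (14,8,has); (14,9,has); (14,10,has)
step 2: rule r1; match: 0->6, 1->0, 2->1, 3->3; deleted nodes 6; deleted edges (6,0,has); (6,1,has); (6,2,hask); (6,3,has); added nodes 15, 16, 17, 18, 19, 20, 21; added edges (18,0,has); (18,15,has); (18,17,has); (19,1,has); (19,15,has); (19,16,has); (20,3,has); (20,16,has); (20,17,has); (21,15,has); (21,16,has); (21,17,has); result: nodes: 0:pt, 1:pt, 2:pt, 3:pt, 7:F, 8:pt, 9:pt, 10:pt, 11:F, 12:F, 13:F, 14:F, 15:pt, 16:pt, 17:pt, 18:F, 19:F, 20:F, 21:F edges: (7,0,has); (7,1,has); (7,2,has); (11,1,has); (11,8,has); (11,10,has); (12,2,has); (12,8,has); (12,9,has); (13,3,has); (13,9,has); (13,10,has); (14,8,has); (14,9,has); (14,10,has); (18,0,has); (18,15,has); (18,17,has); (19,1,has); (19,15,has); (19,16,has); (20,3,has); (20,16,has); (20,17,has); (21,15,has); (21,16,has); (21,17,has)
step 3: rule r1; match: 0->7, 1->0, 2->1, 3->2; deleted nodes 7; deleted edges (7,0,has); (7,1,has); (7,2,has); added nodes 22, 23, 24, 25, 26, 27, 28; added edges (25,0,has); (25,22,has); (25,24,has); (26,1,has); (26,22,has); (26,23,has); (27,2,has); (27,23,has); (27,24,has); (28,22,has); (28,23,has); (28,24,has); result: nodes: 0:pt, 1:pt, 2:pt, 3:pt, 8:pt, 9:pt, 10:pt, 11:F, 12:F, 13:F, 14:F, 15:pt, 16:pt, 17:pt, 18:F, 19:F, 20:F, 21:F, 22:pt, 23:pt, 24:pt, 25:F, 26:F, 27:F, 28:F edges: (11,1,has); (11,8,has); (11,10,has); (12,2,has); (12,8,has); (12,9,has); (13,3,has); (13,9,has); (13,10,has); (14,8,has); (14,9,has); (14,10,has); (18,0,has); (18,15,has); (18,17,has); (19,1,has); (19,15,has); (19,16,has); (20,3,has); (20,16,has); (20,17,has); (21,15,has); (21,16,has); (21,17,has); (25,0,has); (25,22,has); (25,24,has); (26,1,has); (26,22,has); (26,23,has); (27,2,has); (27,23,has); (27,24,has); (28,22,has); (28,23,has); (28,24,has)
final:
nodes: 0:pt, 1:pt, 2:pt, 3:pt, 8:pt, 9:pt, 10:pt, 11:F, 12:F, 13:F, 14:F, 15:pt, 16:pt, 17:pt, 18:F, 19:F, 20:F, 21:F, 22:pt, 23:pt, 24:pt, 25:F, 26:F, 27:F, 28:F
edges: (11,1,has); (11,8,has); (11,10,has); (12,2,has); (12,8,has); (12,9,has); (13,3,has); (13,9,has); (13,10,has); (14,8,has); (14,9,has); (14,10,has); (18,0,has); (18,15,has); (18,17,has); (19,1,has); (19,15,has); (19,16,has); (20,3,has); (20,16,has); (20,17,has); (21,15,has); (21,16,has); (21,17,has); (25,0,has); (25,22,has); (25,24,has); (26,1,has); (26,22,has); (26,23,has); (27,2,has); (27,23,has); (27,24,has); (28,22,has); (28,23,has); (28,24,has)


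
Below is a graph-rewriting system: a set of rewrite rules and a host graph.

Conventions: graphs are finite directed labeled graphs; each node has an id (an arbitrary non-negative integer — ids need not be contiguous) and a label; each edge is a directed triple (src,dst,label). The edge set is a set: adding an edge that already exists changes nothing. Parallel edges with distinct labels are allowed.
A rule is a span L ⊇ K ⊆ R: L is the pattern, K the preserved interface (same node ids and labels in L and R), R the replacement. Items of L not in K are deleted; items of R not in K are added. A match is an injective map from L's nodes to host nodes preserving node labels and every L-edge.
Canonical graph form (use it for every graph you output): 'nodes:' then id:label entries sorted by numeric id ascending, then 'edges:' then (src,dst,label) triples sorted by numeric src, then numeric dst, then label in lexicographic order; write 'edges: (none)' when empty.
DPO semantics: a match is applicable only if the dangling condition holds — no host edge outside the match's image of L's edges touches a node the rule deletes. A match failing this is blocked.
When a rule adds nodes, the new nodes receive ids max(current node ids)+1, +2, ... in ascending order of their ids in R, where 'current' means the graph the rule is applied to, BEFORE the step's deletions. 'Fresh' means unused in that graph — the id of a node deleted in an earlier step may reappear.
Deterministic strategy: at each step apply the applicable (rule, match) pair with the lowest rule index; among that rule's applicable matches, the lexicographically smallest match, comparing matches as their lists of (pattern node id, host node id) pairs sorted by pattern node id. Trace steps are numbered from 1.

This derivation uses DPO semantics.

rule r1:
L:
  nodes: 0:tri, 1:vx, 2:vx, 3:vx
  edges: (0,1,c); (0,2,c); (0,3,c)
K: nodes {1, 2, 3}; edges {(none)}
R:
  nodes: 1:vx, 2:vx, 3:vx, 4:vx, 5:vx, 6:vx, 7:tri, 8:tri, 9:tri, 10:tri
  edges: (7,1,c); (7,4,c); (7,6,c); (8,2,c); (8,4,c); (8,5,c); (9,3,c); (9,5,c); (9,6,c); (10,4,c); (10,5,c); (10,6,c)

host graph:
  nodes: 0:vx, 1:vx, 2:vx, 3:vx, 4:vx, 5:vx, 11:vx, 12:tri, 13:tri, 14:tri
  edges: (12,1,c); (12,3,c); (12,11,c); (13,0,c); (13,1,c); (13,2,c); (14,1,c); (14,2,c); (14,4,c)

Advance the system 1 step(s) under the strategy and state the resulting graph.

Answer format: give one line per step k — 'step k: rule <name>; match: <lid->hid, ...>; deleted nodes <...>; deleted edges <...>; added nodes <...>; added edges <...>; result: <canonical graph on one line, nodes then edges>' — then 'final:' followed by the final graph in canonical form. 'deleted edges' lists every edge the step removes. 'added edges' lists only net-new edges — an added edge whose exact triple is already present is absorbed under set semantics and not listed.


step 1: rule r1; match: 0->12, 1->1, 2->3, 3->11; deleted nodes 12; deleted edges (12,1,c); (12,3,c); (12,11,c); added nodes 15, 16, 17, 18, 19, 20, 21; added edges (18,1,c); (18,15,c); (18,17,c); (19,3,c); (19,15,c); (19,16,c); (20,11,c); (20,16,c); (20,17,c); (21,15,c); (21,16,c); (21,17,c); result: nodes: 0:vx, 1:vx, 2:vx, 3:vx, 4:vx, 5:vx, 11:vx, 13:tri, 14:tri, 15:vx, 16:vx, 17:vx, 18:tri, 19:tri, 20:tri, 21:tri edges: (13,0,c); (13,1,c); (13,2,c); (14,1,c); (14,2,c); (14,4,c); (18,1,c); (18,15,c); (18,17,c); (19,3,c); (19,15,c); (19,16,c); (20,11,c); (20,16,c); (20,17,c); (21,15,c); (21,16,c); (21,17,c)
final:
nodes: 0:vx, 1:vx, 2:vx, 3:vx, 4:vx, 5:vx, 11:vx, 13:tri, 14:tri, 15:vx, 16:vx, 17:vx, 18:tri, 19:tri, 20:tri, 21:tri
edges: (13,0,c); (13,1,c); (13,2,c); (14,1,c); (14,2,c); (14,4,c); (18,1,c); (18,15,c); (18,17,c); (19,3,c); (19,15,c); (19,16,c); (20,11,c); (20,16,c); (20,17,c); (21,15,c); (21,16,c); (21,17,c)


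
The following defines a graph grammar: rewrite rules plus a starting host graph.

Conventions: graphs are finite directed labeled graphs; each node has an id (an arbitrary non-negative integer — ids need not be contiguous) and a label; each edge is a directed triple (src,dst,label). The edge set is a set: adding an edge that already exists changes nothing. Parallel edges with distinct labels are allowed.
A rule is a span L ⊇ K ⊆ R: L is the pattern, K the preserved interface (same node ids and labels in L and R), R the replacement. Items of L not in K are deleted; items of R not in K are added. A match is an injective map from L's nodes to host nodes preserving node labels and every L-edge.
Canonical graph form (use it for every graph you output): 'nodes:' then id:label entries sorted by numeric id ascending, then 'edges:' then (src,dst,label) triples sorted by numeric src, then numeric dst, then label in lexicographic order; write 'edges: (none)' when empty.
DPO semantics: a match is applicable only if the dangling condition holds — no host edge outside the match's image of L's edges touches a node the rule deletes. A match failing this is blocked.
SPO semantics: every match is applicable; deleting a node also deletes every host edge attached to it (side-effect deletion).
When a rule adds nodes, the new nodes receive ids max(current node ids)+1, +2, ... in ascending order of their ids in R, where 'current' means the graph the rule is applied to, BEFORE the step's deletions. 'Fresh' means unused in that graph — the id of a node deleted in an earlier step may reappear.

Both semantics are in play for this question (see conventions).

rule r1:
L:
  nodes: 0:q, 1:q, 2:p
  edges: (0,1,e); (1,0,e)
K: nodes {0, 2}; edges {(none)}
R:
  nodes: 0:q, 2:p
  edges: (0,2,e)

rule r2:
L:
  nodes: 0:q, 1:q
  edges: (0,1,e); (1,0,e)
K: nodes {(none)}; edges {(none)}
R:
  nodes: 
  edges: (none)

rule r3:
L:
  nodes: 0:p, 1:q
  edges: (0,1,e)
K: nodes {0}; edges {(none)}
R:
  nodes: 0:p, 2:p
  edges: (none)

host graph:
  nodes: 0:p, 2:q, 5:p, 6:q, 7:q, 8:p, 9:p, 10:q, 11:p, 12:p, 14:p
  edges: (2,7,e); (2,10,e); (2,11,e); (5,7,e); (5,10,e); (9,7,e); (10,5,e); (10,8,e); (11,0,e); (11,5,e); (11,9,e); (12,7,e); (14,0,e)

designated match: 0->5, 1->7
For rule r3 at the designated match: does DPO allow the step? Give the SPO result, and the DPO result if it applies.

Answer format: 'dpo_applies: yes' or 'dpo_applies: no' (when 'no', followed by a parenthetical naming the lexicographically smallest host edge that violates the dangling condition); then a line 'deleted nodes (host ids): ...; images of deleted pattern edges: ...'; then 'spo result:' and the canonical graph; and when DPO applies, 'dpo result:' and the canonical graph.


dpo_applies: no
(the rule deletes node 7, which keeps host edge (2,7,e) outside the match image — the dangling condition fails, DPO blocks; SPO proceeds and side-deletes such edges)
deleted nodes (host ids): 7; images of deleted pattern edges: (5,7,e)
spo result:
nodes: 0:p, 2:q, 5:p, 6:q, 8:p, 9:p, 10:q, 11:p, 12:p, 14:p, 15:p
edges: (2,10,e); (2,11,e); (5,10,e); (10,5,e); (10,8,e); (11,0,e); (11,5,e); (11,9,e); (14,0,e)


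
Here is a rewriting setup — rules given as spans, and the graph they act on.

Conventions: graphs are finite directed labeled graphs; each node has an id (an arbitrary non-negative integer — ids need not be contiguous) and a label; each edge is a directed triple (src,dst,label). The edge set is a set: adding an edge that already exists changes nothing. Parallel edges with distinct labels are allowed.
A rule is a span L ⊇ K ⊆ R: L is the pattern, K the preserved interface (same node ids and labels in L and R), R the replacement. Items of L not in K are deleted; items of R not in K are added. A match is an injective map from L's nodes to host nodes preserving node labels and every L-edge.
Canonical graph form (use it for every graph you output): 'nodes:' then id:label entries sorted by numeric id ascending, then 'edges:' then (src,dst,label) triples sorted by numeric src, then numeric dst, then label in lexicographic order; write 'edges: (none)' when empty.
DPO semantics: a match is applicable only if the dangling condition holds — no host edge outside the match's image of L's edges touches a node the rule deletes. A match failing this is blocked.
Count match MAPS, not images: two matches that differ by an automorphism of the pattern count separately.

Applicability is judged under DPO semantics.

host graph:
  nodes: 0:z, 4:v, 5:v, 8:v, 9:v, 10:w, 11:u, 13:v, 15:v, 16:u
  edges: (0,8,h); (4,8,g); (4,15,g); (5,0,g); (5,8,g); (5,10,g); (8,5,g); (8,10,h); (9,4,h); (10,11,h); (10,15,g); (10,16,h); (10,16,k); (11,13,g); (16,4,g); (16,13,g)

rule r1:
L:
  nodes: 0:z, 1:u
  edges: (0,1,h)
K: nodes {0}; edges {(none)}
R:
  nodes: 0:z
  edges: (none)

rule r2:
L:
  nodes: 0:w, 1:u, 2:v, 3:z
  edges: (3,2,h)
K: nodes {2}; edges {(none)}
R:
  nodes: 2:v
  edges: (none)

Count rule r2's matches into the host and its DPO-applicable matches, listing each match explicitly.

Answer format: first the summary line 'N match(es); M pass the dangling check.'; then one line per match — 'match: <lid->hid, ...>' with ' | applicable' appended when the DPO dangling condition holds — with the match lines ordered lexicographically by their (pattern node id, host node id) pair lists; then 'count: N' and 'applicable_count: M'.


2 match(es); 0 pass the dangling check.
match: 0->10, 1->11, 2->8, 3->0
match: 0->10, 1->16, 2->8, 3->0
count: 2
applicable_count: 0


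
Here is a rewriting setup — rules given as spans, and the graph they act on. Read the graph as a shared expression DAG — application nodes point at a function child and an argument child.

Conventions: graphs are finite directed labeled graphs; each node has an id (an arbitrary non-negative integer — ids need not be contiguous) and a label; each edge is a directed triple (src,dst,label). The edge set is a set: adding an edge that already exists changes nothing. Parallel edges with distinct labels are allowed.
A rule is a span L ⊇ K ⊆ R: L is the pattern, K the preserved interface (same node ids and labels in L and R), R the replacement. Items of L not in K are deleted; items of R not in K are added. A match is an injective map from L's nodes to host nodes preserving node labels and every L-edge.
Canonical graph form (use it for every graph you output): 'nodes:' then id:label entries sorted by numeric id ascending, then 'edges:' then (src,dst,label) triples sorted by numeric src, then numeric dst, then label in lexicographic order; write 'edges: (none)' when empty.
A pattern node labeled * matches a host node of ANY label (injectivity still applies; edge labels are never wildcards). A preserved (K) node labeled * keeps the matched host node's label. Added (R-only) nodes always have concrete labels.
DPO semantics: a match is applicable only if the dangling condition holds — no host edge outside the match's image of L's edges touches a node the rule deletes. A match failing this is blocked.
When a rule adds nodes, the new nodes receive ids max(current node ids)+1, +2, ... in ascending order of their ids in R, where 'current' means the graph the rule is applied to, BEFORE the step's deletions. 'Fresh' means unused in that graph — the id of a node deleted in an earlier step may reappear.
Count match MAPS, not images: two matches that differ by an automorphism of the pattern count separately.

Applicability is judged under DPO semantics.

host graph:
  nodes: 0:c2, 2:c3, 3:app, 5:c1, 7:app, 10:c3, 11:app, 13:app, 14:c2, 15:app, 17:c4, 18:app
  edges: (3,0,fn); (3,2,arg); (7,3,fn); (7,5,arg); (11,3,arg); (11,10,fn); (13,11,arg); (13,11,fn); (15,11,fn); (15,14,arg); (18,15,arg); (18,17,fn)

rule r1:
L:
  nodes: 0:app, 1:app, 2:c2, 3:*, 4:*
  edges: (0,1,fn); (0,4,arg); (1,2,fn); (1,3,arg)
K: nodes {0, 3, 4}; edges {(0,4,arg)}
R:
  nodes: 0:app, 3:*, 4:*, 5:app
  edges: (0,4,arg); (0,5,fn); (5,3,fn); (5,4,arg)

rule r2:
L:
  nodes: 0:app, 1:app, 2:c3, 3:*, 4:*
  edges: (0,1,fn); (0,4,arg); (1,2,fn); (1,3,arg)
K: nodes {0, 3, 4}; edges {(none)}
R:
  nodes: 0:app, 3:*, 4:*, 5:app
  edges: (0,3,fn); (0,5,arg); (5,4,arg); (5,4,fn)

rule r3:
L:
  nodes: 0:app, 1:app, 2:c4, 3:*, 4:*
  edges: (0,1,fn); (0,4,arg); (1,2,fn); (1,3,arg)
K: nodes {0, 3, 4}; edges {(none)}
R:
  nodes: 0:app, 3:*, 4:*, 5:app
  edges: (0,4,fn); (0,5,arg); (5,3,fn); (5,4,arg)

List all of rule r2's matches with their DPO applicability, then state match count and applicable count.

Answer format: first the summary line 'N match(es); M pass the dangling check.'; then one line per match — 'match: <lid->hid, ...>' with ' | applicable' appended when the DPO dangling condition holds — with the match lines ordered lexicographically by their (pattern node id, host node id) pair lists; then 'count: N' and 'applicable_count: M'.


1 match(es); 0 pass the dangling check.
match: 0->15, 1->11, 2->10, 3->3, 4->14
count: 1
applicable_count: 0


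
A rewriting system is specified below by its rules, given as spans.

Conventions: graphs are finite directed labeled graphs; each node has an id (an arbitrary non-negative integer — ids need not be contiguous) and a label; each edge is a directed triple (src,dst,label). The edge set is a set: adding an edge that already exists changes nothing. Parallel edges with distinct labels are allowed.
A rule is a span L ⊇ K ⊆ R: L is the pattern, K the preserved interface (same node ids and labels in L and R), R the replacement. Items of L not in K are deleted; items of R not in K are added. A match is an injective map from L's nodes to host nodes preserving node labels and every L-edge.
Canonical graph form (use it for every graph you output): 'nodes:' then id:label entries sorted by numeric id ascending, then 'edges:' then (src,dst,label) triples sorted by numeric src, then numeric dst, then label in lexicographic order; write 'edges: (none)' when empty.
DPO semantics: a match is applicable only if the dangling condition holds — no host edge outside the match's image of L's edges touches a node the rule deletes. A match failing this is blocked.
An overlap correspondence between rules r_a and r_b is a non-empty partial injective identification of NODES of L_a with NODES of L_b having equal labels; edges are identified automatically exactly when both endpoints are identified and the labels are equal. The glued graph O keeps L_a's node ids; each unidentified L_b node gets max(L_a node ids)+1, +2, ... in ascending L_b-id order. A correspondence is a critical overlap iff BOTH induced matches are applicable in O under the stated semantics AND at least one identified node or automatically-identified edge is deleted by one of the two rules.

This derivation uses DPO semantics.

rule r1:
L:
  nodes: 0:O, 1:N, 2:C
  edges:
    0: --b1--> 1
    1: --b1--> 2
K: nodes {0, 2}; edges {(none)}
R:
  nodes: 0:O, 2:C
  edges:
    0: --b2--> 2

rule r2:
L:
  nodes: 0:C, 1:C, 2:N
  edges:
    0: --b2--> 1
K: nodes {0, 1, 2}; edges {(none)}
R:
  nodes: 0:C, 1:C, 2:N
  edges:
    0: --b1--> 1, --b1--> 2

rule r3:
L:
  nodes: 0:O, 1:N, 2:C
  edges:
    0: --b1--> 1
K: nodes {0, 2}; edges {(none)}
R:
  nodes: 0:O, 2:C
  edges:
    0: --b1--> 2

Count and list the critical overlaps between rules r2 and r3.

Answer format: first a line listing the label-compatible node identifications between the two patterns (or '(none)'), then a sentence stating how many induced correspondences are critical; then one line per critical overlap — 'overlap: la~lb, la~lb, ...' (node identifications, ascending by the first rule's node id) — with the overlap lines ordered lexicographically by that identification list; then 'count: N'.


label-compatible node identifications between L(r2) and L(r3): 0~2, 1~2, 2~1
3 of the induced correspondences are critical overlaps of r2 and r3.
overlap: 0~2, 2~1
overlap: 1~2, 2~1
overlap: 2~1
count: 3


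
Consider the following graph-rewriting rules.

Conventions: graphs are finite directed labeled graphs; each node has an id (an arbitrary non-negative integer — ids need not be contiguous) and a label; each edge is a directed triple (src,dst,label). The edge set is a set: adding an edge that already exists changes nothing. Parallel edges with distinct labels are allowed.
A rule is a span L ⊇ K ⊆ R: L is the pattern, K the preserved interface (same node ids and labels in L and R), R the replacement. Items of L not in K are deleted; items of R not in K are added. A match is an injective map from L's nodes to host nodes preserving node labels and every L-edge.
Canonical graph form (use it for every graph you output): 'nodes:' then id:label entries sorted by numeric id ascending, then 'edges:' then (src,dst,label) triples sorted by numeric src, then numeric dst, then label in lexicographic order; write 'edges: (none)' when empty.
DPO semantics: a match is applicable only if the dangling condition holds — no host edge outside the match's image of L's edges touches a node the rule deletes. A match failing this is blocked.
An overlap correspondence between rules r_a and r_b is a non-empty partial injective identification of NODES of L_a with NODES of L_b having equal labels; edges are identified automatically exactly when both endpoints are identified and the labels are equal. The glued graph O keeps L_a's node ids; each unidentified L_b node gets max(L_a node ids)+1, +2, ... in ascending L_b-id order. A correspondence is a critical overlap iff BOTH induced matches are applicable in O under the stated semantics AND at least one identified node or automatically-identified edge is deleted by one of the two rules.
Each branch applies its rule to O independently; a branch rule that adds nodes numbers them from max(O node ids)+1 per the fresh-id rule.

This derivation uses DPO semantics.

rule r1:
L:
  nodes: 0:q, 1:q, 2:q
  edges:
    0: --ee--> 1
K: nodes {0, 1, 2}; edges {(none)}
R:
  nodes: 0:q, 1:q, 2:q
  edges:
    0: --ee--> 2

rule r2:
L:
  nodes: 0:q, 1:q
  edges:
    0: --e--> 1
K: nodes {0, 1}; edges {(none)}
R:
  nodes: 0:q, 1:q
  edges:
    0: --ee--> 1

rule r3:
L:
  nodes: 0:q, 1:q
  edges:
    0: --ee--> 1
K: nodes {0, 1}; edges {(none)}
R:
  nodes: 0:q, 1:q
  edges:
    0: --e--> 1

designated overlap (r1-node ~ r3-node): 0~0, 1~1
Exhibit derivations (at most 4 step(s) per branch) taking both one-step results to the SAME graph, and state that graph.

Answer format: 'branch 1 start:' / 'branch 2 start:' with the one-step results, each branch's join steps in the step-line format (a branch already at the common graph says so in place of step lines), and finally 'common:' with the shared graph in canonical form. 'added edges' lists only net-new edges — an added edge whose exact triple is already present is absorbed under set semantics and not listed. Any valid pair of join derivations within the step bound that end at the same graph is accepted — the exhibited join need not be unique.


branch 1 start:
nodes: 0:q, 1:q, 2:q
edges: (0,2,ee)
branch 2 start:
nodes: 0:q, 1:q, 2:q
edges: (0,1,e)
branch 1 step 1: rule r1; match: 0->0, 1->2, 2->1; deleted nodes (none); deleted edges (0,2,ee); added nodes (none); added edges (0,1,ee); result: nodes: 0:q, 1:q, 2:q edges: (0,1,ee)
branch 2 step 1: rule r2; match: 0->0, 1->1; deleted nodes (none); deleted edges (0,1,e); added nodes (none); added edges (0,1,ee); result: nodes: 0:q, 1:q, 2:q edges: (0,1,ee)
common:
nodes: 0:q, 1:q, 2:q
edges: (0,1,ee)


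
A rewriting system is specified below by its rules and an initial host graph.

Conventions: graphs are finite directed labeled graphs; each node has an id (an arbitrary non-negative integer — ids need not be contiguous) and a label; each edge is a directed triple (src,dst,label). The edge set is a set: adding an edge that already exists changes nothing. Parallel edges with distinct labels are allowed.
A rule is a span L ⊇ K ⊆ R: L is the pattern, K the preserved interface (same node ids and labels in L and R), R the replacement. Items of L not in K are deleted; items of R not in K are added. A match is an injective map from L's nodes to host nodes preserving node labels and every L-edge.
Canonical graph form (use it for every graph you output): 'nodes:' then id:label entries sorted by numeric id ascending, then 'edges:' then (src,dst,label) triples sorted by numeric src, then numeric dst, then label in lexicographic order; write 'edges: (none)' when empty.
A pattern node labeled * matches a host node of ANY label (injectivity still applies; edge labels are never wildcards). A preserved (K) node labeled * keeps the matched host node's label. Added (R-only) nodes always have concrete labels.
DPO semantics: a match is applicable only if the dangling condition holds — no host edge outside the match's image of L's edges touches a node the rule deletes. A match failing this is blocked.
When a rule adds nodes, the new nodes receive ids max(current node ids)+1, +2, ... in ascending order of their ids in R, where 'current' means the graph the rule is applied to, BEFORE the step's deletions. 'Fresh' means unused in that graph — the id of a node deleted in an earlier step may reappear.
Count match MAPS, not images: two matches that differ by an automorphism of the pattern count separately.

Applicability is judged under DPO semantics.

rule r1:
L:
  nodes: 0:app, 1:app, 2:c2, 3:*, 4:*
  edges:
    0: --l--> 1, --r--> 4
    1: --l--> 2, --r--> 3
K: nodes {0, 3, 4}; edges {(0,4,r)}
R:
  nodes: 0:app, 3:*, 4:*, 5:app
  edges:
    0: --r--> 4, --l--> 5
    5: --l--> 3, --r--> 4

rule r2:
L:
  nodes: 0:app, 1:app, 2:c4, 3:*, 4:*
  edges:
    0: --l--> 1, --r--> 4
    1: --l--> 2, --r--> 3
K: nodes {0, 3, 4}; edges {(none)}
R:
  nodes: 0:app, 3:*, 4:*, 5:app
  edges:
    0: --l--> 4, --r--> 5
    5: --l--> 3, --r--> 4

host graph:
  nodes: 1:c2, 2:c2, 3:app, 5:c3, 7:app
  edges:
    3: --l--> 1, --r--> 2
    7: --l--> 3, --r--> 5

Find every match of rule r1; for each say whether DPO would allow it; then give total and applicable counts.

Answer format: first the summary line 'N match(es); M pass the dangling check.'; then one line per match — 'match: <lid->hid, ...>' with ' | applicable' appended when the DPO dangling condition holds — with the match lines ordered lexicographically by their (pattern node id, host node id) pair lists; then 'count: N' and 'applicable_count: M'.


1 match(es); 1 pass the dangling check.
match: 0->7, 1->3, 2->1, 3->2, 4->5 | applicable
count: 1
applicable_count: 1


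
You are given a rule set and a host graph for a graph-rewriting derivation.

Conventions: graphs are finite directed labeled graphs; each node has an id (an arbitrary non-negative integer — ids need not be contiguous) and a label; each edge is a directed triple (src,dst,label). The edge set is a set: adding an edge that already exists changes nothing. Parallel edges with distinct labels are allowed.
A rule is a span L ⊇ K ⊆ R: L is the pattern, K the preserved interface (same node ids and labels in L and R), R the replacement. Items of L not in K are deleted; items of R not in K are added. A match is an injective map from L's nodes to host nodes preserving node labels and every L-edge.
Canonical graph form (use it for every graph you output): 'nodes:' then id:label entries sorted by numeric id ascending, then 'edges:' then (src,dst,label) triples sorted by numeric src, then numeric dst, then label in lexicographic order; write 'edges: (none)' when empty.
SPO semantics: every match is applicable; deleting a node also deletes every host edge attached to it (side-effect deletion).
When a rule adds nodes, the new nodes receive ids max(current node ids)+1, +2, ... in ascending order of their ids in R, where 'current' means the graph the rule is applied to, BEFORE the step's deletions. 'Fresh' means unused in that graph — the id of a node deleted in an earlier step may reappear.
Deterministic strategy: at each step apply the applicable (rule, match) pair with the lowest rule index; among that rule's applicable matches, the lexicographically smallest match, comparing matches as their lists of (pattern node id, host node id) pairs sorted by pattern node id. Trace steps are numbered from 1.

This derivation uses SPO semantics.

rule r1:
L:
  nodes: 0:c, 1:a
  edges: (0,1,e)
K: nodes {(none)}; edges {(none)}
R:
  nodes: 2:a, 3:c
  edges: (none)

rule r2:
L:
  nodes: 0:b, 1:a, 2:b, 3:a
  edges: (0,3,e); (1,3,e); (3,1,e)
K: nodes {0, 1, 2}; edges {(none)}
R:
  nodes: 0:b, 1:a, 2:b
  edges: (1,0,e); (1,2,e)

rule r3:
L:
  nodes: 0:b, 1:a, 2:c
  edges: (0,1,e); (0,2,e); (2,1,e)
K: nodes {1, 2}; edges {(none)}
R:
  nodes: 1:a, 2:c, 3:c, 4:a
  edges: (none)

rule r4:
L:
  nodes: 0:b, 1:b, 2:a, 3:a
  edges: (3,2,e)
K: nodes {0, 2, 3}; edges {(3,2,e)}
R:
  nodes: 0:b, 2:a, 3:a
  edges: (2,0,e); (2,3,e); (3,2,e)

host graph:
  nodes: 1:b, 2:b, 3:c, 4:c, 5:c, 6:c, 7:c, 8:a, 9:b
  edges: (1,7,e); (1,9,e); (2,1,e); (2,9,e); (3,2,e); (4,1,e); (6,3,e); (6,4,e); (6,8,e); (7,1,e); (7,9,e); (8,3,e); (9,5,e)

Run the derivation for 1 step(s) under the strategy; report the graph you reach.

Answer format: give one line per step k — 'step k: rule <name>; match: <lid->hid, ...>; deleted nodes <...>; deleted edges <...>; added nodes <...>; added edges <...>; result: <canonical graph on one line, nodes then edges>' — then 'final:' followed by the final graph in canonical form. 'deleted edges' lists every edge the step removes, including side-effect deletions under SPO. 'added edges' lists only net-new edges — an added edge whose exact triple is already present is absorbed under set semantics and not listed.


step 1: rule r1; match: 0->6, 1->8; deleted nodes 6, 8; deleted edges (6,3,e); (6,4,e); (6,8,e); (8,3,e); added nodes 10, 11; added edges (none); result: nodes: 1:b, 2:b, 3:c, 4:c, 5:c, 7:c, 9:b, 10:a, 11:c edges: (1,7,e); (1,9,e); (2,1,e); (2,9,e); (3,2,e); (4,1,e); (7,1,e); (7,9,e); (9,5,e)
final:
nodes: 1:b, 2:b, 3:c, 4:c, 5:c, 7:c, 9:b, 10:a, 11:c
edges: (1,7,e); (1,9,e); (2,1,e); (2,9,e); (3,2,e); (4,1,e); (7,1,e); (7,9,e); (9,5,e)
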